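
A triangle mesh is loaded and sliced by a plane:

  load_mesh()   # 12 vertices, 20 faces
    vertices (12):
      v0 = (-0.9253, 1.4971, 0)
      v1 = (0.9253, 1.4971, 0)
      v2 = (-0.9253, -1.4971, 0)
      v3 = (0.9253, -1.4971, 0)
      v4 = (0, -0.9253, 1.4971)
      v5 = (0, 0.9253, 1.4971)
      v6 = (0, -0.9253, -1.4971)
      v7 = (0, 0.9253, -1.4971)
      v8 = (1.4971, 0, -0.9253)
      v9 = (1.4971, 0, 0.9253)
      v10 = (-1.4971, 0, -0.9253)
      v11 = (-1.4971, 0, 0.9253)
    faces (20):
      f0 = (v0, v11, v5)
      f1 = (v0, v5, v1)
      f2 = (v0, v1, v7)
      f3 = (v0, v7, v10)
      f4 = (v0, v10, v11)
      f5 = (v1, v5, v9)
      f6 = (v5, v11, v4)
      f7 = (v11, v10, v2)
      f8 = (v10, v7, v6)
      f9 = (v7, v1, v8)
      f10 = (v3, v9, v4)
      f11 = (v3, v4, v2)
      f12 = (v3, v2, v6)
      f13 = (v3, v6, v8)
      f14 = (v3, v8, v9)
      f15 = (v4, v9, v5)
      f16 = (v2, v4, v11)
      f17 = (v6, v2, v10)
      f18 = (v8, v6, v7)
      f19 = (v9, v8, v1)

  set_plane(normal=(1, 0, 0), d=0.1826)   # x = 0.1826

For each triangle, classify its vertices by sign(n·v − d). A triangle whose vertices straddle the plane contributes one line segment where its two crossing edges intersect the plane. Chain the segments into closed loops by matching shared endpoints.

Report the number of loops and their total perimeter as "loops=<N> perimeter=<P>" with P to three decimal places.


loops=1 perimeter=9.672

Straddling triangles (10 of 20):
  (v0,v5,v1) [--+] → (0.1826, 1.03814, 1.20166)–(0.1826, 1.4971, 0)  len=1.2863
  (v0,v1,v7) [-+-] → (0.1826, 1.4971, 0)–(0.1826, 1.03814, -1.20166)  len=1.2863
  (v1,v5,v9) [+-+] → (0.1826, 1.03814, 1.20166)–(0.1826, 0.812442, 1.42736)  len=0.3192
  (v7,v1,v8) [-++] → (0.1826, 1.03814, -1.20166)–(0.1826, 0.812442, -1.42736)  len=0.3192
  (v3,v9,v4) [++-] → (0.1826, -0.812442, 1.42736)–(0.1826, -1.03814, 1.20166)  len=0.3192
  (v3,v4,v2) [+--] → (0.1826, -1.03814, 1.20166)–(0.1826, -1.4971, 0)  len=1.2863
  (v3,v2,v6) [+--] → (0.1826, -1.4971, 0)–(0.1826, -1.03814, -1.20166)  len=1.2863
  (v3,v6,v8) [+-+] → (0.1826, -1.03814, -1.20166)–(0.1826, -0.812442, -1.42736)  len=0.3192
  (v4,v9,v5) [-+-] → (0.1826, -0.812442, 1.42736)–(0.1826, 0.812442, 1.42736)  len=1.6249
  (v8,v6,v7) [+--] → (0.1826, -0.812442, -1.42736)–(0.1826, 0.812442, -1.42736)  len=1.6249

Chained into 1 loop(s):
  loop 1: 10 segments, perimeter = 9.6718
Total perimeter = 9.672


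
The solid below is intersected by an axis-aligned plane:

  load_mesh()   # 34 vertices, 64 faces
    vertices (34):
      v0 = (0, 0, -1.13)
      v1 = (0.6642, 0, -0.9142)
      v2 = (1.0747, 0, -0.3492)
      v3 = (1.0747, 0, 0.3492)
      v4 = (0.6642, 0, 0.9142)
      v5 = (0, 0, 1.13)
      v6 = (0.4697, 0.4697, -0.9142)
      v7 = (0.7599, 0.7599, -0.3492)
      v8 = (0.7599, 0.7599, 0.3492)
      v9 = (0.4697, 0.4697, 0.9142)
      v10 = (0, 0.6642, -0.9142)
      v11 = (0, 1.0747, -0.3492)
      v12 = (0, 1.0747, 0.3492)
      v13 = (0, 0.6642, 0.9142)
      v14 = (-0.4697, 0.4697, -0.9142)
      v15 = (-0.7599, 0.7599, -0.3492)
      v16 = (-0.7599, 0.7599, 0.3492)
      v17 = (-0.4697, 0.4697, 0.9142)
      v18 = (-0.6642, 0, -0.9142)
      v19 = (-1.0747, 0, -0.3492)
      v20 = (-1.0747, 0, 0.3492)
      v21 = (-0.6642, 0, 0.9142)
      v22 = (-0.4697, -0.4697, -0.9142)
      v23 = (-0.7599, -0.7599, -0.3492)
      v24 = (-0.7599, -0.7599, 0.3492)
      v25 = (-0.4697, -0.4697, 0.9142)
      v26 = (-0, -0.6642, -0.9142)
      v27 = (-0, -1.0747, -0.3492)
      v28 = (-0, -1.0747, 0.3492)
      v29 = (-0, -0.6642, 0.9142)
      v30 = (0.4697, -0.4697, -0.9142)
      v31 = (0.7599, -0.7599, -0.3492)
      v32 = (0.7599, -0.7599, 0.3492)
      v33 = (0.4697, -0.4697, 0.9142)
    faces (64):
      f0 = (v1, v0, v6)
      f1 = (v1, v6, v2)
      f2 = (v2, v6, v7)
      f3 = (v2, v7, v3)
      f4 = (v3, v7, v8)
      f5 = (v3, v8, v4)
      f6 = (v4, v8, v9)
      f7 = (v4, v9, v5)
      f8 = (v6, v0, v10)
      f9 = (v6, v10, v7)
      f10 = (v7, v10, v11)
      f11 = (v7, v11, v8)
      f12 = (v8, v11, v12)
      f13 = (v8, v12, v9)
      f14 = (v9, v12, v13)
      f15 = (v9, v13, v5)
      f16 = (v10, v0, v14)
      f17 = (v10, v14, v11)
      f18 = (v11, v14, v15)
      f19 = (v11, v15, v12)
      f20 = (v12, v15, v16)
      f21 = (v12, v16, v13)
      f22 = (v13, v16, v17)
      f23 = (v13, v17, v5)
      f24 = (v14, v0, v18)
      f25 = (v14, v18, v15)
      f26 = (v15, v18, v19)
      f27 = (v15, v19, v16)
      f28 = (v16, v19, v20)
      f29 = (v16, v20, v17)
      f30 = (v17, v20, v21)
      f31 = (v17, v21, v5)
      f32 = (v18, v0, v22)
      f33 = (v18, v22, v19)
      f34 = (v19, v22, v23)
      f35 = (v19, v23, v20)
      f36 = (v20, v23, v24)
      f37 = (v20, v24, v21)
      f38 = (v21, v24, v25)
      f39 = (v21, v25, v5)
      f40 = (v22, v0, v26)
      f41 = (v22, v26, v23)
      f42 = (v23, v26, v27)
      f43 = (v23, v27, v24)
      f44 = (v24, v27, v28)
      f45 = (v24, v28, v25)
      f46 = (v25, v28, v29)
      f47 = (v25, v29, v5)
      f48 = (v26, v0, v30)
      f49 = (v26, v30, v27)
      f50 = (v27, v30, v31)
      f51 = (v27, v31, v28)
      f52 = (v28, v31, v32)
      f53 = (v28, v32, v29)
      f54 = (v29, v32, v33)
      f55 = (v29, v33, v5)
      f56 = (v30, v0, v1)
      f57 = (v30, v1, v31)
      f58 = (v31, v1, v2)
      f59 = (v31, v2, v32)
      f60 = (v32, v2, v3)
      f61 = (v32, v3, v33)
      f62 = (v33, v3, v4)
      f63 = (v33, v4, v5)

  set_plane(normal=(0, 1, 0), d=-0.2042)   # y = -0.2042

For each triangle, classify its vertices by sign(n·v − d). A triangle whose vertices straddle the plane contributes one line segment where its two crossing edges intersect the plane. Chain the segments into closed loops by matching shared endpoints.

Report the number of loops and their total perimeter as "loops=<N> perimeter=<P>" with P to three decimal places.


Straddling triangles (20 of 64):
  (v18,v0,v22) [++-] → (-0.2042, -0.2042, -1.03618)–(-0.579642, -0.2042, -0.9142)  len=0.3948
  (v18,v22,v19) [+-+] → (-0.579642, -0.2042, -0.9142)–(-0.811679, -0.2042, -0.594831)  len=0.3948
  (v19,v22,v23) [+--] → (-0.811679, -0.2042, -0.594831)–(-0.990107, -0.2042, -0.3492)  len=0.3036
  (v19,v23,v20) [+-+] → (-0.990107, -0.2042, -0.3492)–(-0.990107, -0.2042, 0.161526)  len=0.5107
  (v20,v23,v24) [+--] → (-0.990107, -0.2042, 0.161526)–(-0.990107, -0.2042, 0.3492)  len=0.1877
  (v20,v24,v21) [+-+] → (-0.990107, -0.2042, 0.3492)–(-0.689916, -0.2042, 0.762373)  len=0.5107
  (v21,v24,v25) [+--] → (-0.689916, -0.2042, 0.762373)–(-0.579642, -0.2042, 0.9142)  len=0.1876
  (v21,v25,v5) [+-+] → (-0.579642, -0.2042, 0.9142)–(-0.2042, -0.2042, 1.03618)  len=0.3948
  (v22,v0,v26) [-+-] → (-0.2042, -0.2042, -1.03618)–(0, -0.2042, -1.06365)  len=0.2060
  (v25,v29,v5) [--+] → (0, -0.2042, 1.06365)–(-0.2042, -0.2042, 1.03618)  len=0.2060
  (v26,v0,v30) [-+-] → (0, -0.2042, -1.06365)–(0.2042, -0.2042, -1.03618)  len=0.2060
  (v29,v33,v5) [--+] → (0.2042, -0.2042, 1.03618)–(0, -0.2042, 1.06365)  len=0.2060
  (v30,v0,v1) [-++] → (0.2042, -0.2042, -1.03618)–(0.579642, -0.2042, -0.9142)  len=0.3948
  (v30,v1,v31) [-+-] → (0.579642, -0.2042, -0.9142)–(0.689916, -0.2042, -0.762373)  len=0.1876
  (v31,v1,v2) [-++] → (0.689916, -0.2042, -0.762373)–(0.990107, -0.2042, -0.3492)  len=0.5107
  (v31,v2,v32) [-+-] → (0.990107, -0.2042, -0.3492)–(0.990107, -0.2042, -0.161526)  len=0.1877
  (v32,v2,v3) [-++] → (0.990107, -0.2042, -0.161526)–(0.990107, -0.2042, 0.3492)  len=0.5107
  (v32,v3,v33) [-+-] → (0.990107, -0.2042, 0.3492)–(0.811679, -0.2042, 0.594831)  len=0.3036
  (v33,v3,v4) [-++] → (0.811679, -0.2042, 0.594831)–(0.579642, -0.2042, 0.9142)  len=0.3948
  (v33,v4,v5) [-++] → (0.579642, -0.2042, 0.9142)–(0.2042, -0.2042, 1.03618)  len=0.3948

Chained into 1 loop(s):
  loop 1: 20 segments, perimeter = 6.5934
Total perimeter = 6.593

loops=1 perimeter=6.593


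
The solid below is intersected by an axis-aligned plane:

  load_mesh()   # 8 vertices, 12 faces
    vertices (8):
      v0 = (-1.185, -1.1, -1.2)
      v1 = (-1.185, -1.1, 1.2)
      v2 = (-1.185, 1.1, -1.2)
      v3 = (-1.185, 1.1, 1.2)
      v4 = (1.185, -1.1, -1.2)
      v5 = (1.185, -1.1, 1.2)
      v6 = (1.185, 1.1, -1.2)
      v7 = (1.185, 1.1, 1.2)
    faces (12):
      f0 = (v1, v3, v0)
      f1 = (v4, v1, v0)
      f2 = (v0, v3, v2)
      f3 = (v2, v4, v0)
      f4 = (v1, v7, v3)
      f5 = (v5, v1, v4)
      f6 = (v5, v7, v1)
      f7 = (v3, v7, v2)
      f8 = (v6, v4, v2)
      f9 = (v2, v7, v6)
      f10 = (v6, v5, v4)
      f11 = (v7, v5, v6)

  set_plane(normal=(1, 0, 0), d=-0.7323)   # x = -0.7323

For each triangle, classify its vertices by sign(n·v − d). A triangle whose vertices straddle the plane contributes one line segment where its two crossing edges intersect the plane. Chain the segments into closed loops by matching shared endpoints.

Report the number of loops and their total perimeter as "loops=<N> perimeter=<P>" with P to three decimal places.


Straddling triangles (8 of 12):
  (v4,v1,v0) [+--] → (-0.7323, -1.1, 0.74157)–(-0.7323, -1.1, -1.2)  len=1.9416
  (v2,v4,v0) [-+-] → (-0.7323, 0.679772, -1.2)–(-0.7323, -1.1, -1.2)  len=1.7798
  (v1,v7,v3) [-+-] → (-0.7323, -0.679772, 1.2)–(-0.7323, 1.1, 1.2)  len=1.7798
  (v5,v1,v4) [+-+] → (-0.7323, -1.1, 1.2)–(-0.7323, -1.1, 0.74157)  len=0.4584
  (v5,v7,v1) [++-] → (-0.7323, -0.679772, 1.2)–(-0.7323, -1.1, 1.2)  len=0.4202
  (v3,v7,v2) [-+-] → (-0.7323, 1.1, 1.2)–(-0.7323, 1.1, -0.74157)  len=1.9416
  (v6,v4,v2) [++-] → (-0.7323, 0.679772, -1.2)–(-0.7323, 1.1, -1.2)  len=0.4202
  (v2,v7,v6) [-++] → (-0.7323, 1.1, -0.74157)–(-0.7323, 1.1, -1.2)  len=0.4584

Chained into 1 loop(s):
  loop 1: 8 segments, perimeter = 9.2000
Total perimeter = 9.200

loops=1 perimeter=9.200


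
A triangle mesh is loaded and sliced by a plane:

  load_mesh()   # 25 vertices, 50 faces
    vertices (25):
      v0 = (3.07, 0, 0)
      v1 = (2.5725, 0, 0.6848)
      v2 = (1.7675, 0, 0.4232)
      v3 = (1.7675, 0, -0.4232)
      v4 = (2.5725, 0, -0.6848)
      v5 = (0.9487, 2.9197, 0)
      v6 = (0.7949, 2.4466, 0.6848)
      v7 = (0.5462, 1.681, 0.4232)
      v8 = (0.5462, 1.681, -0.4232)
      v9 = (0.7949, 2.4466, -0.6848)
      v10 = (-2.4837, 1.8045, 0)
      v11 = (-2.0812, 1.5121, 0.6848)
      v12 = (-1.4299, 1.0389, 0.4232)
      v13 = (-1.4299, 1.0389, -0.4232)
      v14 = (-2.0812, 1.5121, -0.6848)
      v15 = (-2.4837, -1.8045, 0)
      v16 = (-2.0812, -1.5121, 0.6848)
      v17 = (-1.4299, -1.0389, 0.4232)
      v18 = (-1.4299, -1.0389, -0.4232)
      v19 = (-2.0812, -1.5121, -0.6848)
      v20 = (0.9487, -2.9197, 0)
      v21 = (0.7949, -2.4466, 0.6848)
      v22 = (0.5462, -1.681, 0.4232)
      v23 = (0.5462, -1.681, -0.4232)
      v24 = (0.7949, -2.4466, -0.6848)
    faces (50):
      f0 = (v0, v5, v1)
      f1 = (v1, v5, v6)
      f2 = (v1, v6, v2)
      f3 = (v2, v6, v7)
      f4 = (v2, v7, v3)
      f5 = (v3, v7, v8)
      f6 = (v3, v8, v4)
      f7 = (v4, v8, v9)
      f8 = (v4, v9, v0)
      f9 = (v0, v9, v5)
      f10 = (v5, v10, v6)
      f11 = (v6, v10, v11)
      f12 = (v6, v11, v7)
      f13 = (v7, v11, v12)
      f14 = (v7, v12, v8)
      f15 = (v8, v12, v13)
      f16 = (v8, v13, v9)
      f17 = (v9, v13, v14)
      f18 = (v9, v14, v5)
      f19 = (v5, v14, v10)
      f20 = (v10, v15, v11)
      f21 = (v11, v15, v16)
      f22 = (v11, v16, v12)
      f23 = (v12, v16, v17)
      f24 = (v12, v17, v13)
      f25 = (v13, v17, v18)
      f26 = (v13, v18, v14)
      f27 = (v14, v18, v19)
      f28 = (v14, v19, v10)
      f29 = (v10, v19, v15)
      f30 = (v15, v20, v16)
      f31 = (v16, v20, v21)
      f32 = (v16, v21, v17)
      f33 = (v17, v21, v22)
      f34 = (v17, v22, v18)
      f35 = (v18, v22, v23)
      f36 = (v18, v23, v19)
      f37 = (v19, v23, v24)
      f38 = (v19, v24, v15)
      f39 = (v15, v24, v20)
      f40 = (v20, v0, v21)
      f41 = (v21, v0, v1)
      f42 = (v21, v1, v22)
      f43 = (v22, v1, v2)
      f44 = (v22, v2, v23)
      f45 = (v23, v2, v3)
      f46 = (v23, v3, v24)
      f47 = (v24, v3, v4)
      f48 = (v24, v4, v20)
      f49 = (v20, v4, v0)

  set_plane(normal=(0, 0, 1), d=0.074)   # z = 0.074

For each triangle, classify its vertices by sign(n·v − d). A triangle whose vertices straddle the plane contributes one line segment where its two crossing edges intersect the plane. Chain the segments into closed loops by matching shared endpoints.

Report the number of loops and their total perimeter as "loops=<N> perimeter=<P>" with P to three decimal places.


loops=2 perimeter=28.118

Straddling triangles (20 of 50):
  (v0,v5,v1) [--+] → (1.12417, 2.6042, 0.074)–(3.01624, 0, 0.074)  len=3.2190
  (v1,v5,v6) [+-+] → (1.12417, 2.6042, 0.074)–(0.93208, 2.86858, 0.074)  len=0.3268
  (v2,v7,v3) [++-] → (1.05007, 0.987468, 0.074)–(1.7675, 0, 0.074)  len=1.2206
  (v3,v7,v8) [-+-] → (1.05007, 0.987468, 0.074)–(0.5462, 1.681, 0.074)  len=0.8572
  (v5,v10,v6) [--+] → (-2.12941, 1.87389, 0.074)–(0.93208, 2.86858, 0.074)  len=3.2190
  (v6,v10,v11) [+-+] → (-2.12941, 1.87389, 0.074)–(-2.44021, 1.7729, 0.074)  len=0.3268
  (v7,v12,v8) [++-] → (-0.614619, 1.30381, 0.074)–(0.5462, 1.681, 0.074)  len=1.2206
  (v8,v12,v13) [-+-] → (-0.614619, 1.30381, 0.074)–(-1.4299, 1.0389, 0.074)  len=0.8572
  (v10,v15,v11) [--+] → (-2.44021, -1.44611, 0.074)–(-2.44021, 1.7729, 0.074)  len=3.2190
  (v11,v15,v16) [+-+] → (-2.44021, -1.44611, 0.074)–(-2.44021, -1.7729, 0.074)  len=0.3268
  (v12,v17,v13) [++-] → (-1.4299, -0.18166, 0.074)–(-1.4299, 1.0389, 0.074)  len=1.2206
  (v13,v17,v18) [-+-] → (-1.4299, -0.18166, 0.074)–(-1.4299, -1.0389, 0.074)  len=0.8572
  (v15,v20,v16) [--+] → (0.621287, -2.76759, 0.074)–(-2.44021, -1.7729, 0.074)  len=3.2190
  (v16,v20,v21) [+-+] → (0.621287, -2.76759, 0.074)–(0.93208, -2.86858, 0.074)  len=0.3268
  (v17,v22,v18) [++-] → (-0.269081, -1.41609, 0.074)–(-1.4299, -1.0389, 0.074)  len=1.2206
  (v18,v22,v23) [-+-] → (-0.269081, -1.41609, 0.074)–(0.5462, -1.681, 0.074)  len=0.8572
  (v20,v0,v21) [--+] → (2.82415, -0.264381, 0.074)–(0.93208, -2.86858, 0.074)  len=3.2190
  (v21,v0,v1) [+-+] → (2.82415, -0.264381, 0.074)–(3.01624, 0, 0.074)  len=0.3268
  (v22,v2,v23) [++-] → (1.26363, -0.693532, 0.074)–(0.5462, -1.681, 0.074)  len=1.2206
  (v23,v2,v3) [-+-] → (1.26363, -0.693532, 0.074)–(1.7675, 0, 0.074)  len=0.8572

Chained into 2 loop(s):
  loop 1: 10 segments, perimeter = 17.7290
  loop 2: 10 segments, perimeter = 10.3890
Total perimeter = 28.118


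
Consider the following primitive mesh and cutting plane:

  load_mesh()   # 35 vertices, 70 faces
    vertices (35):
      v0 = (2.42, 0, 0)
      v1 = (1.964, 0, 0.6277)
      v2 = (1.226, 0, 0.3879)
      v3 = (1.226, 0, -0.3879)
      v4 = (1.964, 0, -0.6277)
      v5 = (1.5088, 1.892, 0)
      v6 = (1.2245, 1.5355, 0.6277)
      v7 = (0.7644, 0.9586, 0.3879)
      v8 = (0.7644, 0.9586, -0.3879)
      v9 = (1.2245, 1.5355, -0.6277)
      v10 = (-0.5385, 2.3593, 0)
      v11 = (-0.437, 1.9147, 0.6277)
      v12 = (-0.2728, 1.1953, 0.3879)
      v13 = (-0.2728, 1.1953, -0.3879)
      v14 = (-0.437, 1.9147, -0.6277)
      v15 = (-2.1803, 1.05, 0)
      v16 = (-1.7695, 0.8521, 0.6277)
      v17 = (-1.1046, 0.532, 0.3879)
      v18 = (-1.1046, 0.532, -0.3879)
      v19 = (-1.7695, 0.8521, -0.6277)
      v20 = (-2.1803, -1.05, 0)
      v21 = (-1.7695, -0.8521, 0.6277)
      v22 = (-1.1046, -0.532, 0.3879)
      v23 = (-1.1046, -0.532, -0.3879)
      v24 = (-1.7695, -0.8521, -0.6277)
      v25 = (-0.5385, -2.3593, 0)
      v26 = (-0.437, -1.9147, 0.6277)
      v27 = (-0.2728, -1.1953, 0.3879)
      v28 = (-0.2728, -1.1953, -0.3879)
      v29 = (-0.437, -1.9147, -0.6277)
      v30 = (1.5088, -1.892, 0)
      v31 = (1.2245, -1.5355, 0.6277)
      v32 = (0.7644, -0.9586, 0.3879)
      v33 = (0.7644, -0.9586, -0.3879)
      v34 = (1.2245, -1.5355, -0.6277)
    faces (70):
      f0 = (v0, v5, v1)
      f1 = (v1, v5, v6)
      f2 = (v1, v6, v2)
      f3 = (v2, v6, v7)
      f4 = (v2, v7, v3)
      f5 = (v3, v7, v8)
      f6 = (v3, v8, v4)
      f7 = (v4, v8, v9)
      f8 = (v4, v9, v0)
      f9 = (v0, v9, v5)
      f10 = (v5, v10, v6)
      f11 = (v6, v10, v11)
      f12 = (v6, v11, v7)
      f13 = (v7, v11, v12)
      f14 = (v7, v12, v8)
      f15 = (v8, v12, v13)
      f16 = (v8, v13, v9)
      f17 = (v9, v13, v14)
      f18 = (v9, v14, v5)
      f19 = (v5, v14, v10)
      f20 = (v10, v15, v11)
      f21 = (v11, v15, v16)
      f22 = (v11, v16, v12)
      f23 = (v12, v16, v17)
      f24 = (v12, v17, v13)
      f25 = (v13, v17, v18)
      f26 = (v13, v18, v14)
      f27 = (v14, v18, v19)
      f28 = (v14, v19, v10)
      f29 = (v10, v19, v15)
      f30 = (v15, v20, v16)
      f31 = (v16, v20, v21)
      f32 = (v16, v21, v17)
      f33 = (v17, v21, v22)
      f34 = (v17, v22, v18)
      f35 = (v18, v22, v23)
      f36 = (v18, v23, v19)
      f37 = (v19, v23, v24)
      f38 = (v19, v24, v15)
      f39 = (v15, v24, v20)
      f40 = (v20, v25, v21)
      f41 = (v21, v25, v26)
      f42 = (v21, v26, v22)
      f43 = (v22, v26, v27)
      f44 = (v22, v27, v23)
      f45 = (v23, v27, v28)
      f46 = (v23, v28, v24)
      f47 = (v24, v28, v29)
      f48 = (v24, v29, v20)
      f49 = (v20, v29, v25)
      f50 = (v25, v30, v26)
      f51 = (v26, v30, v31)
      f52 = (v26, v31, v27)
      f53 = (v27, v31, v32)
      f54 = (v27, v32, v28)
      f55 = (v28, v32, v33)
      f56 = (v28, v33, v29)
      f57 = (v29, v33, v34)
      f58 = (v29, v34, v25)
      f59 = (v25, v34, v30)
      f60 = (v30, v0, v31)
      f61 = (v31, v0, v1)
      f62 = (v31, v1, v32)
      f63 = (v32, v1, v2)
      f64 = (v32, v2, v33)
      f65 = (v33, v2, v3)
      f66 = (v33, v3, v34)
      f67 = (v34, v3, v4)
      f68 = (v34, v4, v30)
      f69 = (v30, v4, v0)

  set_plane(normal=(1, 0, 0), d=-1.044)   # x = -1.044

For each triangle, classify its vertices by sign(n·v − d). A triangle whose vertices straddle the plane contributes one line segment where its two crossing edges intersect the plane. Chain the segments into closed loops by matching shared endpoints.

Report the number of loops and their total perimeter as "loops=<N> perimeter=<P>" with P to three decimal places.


loops=2 perimeter=8.360

Straddling triangles (20 of 70):
  (v10,v15,v11) [+-+] → (-1.044, 1.95617, 0)–(-1.044, 1.61362, 0.409141)  len=0.5336
  (v11,v15,v16) [+--] → (-1.044, 1.61362, 0.409141)–(-1.044, 1.43065, 0.6277)  len=0.2850
  (v11,v16,v12) [+-+] → (-1.044, 1.43065, 0.6277)–(-1.044, 1.01846, 0.511461)  len=0.4283
  (v12,v16,v17) [+--] → (-1.044, 1.01846, 0.511461)–(-1.044, 0.580324, 0.3879)  len=0.4552
  (v12,v17,v13) [+-+] → (-1.044, 0.580324, 0.3879)–(-1.044, 0.580324, 0.33138)  len=0.0565
  (v13,v17,v18) [+--] → (-1.044, 0.580324, 0.33138)–(-1.044, 0.580324, -0.3879)  len=0.7193
  (v13,v18,v14) [+-+] → (-1.044, 0.580324, -0.3879)–(-1.044, 0.657512, -0.409667)  len=0.0802
  (v14,v18,v19) [+--] → (-1.044, 0.657512, -0.409667)–(-1.044, 1.43065, -0.6277)  len=0.8033
  (v14,v19,v10) [+-+] → (-1.044, 1.43065, -0.6277)–(-1.044, 1.74038, -0.25776)  len=0.4825
  (v10,v19,v15) [+--] → (-1.044, 1.74038, -0.25776)–(-1.044, 1.95617, 0)  len=0.3362
  (v20,v25,v21) [-+-] → (-1.044, -1.95617, 0)–(-1.044, -1.74038, 0.25776)  len=0.3362
  (v21,v25,v26) [-++] → (-1.044, -1.74038, 0.25776)–(-1.044, -1.43065, 0.6277)  len=0.4825
  (v21,v26,v22) [-+-] → (-1.044, -1.43065, 0.6277)–(-1.044, -0.657512, 0.409667)  len=0.8033
  (v22,v26,v27) [-++] → (-1.044, -0.657512, 0.409667)–(-1.044, -0.580324, 0.3879)  len=0.0802
  (v22,v27,v23) [-+-] → (-1.044, -0.580324, 0.3879)–(-1.044, -0.580324, -0.33138)  len=0.7193
  (v23,v27,v28) [-++] → (-1.044, -0.580324, -0.33138)–(-1.044, -0.580324, -0.3879)  len=0.0565
  (v23,v28,v24) [-+-] → (-1.044, -0.580324, -0.3879)–(-1.044, -1.01846, -0.511461)  len=0.4552
  (v24,v28,v29) [-++] → (-1.044, -1.01846, -0.511461)–(-1.044, -1.43065, -0.6277)  len=0.4283
  (v24,v29,v20) [-+-] → (-1.044, -1.43065, -0.6277)–(-1.044, -1.61362, -0.409141)  len=0.2850
  (v20,v29,v25) [-++] → (-1.044, -1.61362, -0.409141)–(-1.044, -1.95617, 0)  len=0.5336

Chained into 2 loop(s):
  loop 1: 10 segments, perimeter = 4.1801
  loop 2: 10 segments, perimeter = 4.1801
Total perimeter = 8.360


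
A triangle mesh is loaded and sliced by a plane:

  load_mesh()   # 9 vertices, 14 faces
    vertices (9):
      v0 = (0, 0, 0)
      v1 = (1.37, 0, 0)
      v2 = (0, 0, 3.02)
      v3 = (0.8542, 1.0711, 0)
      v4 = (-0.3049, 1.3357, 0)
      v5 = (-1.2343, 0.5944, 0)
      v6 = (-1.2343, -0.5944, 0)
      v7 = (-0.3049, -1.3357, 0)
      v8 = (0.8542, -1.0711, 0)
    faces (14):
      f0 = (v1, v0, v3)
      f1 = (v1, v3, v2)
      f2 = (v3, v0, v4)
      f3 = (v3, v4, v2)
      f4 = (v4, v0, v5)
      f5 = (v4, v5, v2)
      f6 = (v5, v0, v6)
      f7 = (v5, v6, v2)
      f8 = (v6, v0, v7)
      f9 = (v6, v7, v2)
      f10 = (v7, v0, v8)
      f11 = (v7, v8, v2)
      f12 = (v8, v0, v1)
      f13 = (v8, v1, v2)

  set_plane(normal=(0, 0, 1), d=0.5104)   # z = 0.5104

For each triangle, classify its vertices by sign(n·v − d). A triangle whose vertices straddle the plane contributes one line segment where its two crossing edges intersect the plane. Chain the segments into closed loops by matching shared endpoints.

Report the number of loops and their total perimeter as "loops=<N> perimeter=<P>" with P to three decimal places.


Straddling triangles (7 of 14):
  (v1,v3,v2) [--+] → (0.709835, 0.890077, 0.5104)–(1.13846, 0, 0.5104)  len=0.9879
  (v3,v4,v2) [--+] → (-0.25337, 1.10996, 0.5104)–(0.709835, 0.890077, 0.5104)  len=0.9880
  (v4,v5,v2) [--+] → (-1.0257, 0.493942, 0.5104)–(-0.25337, 1.10996, 0.5104)  len=0.9879
  (v5,v6,v2) [--+] → (-1.0257, -0.493942, 0.5104)–(-1.0257, 0.493942, 0.5104)  len=0.9879
  (v6,v7,v2) [--+] → (-0.25337, -1.10996, 0.5104)–(-1.0257, -0.493942, 0.5104)  len=0.9879
  (v7,v8,v2) [--+] → (0.709835, -0.890077, 0.5104)–(-0.25337, -1.10996, 0.5104)  len=0.9880
  (v8,v1,v2) [--+] → (1.13846, 0, 0.5104)–(0.709835, -0.890077, 0.5104)  len=0.9879

Chained into 1 loop(s):
  loop 1: 7 segments, perimeter = 6.9155
Total perimeter = 6.915

loops=1 perimeter=6.915


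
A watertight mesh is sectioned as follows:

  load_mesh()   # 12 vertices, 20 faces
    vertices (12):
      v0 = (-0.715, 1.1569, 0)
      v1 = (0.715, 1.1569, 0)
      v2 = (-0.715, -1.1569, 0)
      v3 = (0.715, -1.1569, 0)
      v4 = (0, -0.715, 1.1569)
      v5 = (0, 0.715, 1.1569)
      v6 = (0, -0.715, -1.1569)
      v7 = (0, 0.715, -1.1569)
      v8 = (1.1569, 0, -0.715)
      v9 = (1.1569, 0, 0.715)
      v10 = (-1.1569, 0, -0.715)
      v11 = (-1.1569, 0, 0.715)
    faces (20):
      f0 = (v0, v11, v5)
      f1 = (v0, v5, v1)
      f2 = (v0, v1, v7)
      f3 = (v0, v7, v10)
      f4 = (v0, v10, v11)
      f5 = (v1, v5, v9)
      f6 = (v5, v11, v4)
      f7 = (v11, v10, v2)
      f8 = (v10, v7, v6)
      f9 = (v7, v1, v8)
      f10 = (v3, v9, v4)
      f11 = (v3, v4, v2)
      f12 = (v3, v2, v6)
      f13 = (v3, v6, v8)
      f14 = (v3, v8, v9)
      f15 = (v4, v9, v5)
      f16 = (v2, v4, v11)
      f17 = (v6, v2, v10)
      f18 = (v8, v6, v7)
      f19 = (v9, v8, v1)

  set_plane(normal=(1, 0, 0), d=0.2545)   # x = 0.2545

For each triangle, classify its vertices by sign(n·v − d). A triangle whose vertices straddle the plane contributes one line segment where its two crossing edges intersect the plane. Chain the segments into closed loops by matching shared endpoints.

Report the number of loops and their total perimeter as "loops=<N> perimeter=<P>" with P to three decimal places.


loops=1 perimeter=7.201

Straddling triangles (10 of 20):
  (v0,v5,v1) [--+] → (0.2545, 0.872292, 0.745108)–(0.2545, 1.1569, 0)  len=0.7976
  (v0,v1,v7) [-+-] → (0.2545, 1.1569, 0)–(0.2545, 0.872292, -0.745108)  len=0.7976
  (v1,v5,v9) [+-+] → (0.2545, 0.872292, 0.745108)–(0.2545, 0.557711, 1.05969)  len=0.4449
  (v7,v1,v8) [-++] → (0.2545, 0.872292, -0.745108)–(0.2545, 0.557711, -1.05969)  len=0.4449
  (v3,v9,v4) [++-] → (0.2545, -0.557711, 1.05969)–(0.2545, -0.872292, 0.745108)  len=0.4449
  (v3,v4,v2) [+--] → (0.2545, -0.872292, 0.745108)–(0.2545, -1.1569, 0)  len=0.7976
  (v3,v2,v6) [+--] → (0.2545, -1.1569, 0)–(0.2545, -0.872292, -0.745108)  len=0.7976
  (v3,v6,v8) [+-+] → (0.2545, -0.872292, -0.745108)–(0.2545, -0.557711, -1.05969)  len=0.4449
  (v4,v9,v5) [-+-] → (0.2545, -0.557711, 1.05969)–(0.2545, 0.557711, 1.05969)  len=1.1154
  (v8,v6,v7) [+--] → (0.2545, -0.557711, -1.05969)–(0.2545, 0.557711, -1.05969)  len=1.1154

Chained into 1 loop(s):
  loop 1: 10 segments, perimeter = 7.2008
Total perimeter = 7.201


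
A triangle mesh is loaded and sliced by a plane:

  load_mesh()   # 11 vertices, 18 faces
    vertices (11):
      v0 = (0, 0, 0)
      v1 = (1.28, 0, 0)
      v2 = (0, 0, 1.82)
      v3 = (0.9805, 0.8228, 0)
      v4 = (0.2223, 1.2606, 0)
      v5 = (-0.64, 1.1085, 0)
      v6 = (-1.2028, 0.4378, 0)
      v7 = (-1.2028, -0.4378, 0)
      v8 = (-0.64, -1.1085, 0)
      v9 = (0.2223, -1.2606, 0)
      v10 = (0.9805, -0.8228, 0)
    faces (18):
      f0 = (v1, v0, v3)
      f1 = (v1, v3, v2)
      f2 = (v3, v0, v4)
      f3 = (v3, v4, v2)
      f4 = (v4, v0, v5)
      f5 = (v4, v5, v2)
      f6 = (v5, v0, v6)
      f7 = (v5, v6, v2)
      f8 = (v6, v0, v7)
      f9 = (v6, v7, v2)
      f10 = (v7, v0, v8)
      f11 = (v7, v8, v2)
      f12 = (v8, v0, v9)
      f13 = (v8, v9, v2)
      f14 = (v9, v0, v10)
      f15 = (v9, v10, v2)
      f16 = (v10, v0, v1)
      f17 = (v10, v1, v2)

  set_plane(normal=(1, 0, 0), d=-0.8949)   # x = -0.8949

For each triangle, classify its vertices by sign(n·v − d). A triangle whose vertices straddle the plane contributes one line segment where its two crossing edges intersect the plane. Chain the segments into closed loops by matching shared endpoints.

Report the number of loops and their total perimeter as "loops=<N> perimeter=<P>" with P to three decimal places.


loops=1 perimeter=3.597

Straddling triangles (6 of 18):
  (v5,v0,v6) [++-] → (-0.8949, 0.325729, 0)–(-0.8949, 0.804731, 0)  len=0.4790
  (v5,v6,v2) [+-+] → (-0.8949, 0.804731, 0)–(-0.8949, 0.325729, 0.465895)  len=0.6682
  (v6,v0,v7) [-+-] → (-0.8949, 0.325729, 0)–(-0.8949, -0.325729, 0)  len=0.6515
  (v6,v7,v2) [--+] → (-0.8949, -0.325729, 0.465895)–(-0.8949, 0.325729, 0.465895)  len=0.6515
  (v7,v0,v8) [-++] → (-0.8949, -0.325729, 0)–(-0.8949, -0.804731, 0)  len=0.4790
  (v7,v8,v2) [-++] → (-0.8949, -0.804731, 0)–(-0.8949, -0.325729, 0.465895)  len=0.6682

Chained into 1 loop(s):
  loop 1: 6 segments, perimeter = 3.5973
Total perimeter = 3.597


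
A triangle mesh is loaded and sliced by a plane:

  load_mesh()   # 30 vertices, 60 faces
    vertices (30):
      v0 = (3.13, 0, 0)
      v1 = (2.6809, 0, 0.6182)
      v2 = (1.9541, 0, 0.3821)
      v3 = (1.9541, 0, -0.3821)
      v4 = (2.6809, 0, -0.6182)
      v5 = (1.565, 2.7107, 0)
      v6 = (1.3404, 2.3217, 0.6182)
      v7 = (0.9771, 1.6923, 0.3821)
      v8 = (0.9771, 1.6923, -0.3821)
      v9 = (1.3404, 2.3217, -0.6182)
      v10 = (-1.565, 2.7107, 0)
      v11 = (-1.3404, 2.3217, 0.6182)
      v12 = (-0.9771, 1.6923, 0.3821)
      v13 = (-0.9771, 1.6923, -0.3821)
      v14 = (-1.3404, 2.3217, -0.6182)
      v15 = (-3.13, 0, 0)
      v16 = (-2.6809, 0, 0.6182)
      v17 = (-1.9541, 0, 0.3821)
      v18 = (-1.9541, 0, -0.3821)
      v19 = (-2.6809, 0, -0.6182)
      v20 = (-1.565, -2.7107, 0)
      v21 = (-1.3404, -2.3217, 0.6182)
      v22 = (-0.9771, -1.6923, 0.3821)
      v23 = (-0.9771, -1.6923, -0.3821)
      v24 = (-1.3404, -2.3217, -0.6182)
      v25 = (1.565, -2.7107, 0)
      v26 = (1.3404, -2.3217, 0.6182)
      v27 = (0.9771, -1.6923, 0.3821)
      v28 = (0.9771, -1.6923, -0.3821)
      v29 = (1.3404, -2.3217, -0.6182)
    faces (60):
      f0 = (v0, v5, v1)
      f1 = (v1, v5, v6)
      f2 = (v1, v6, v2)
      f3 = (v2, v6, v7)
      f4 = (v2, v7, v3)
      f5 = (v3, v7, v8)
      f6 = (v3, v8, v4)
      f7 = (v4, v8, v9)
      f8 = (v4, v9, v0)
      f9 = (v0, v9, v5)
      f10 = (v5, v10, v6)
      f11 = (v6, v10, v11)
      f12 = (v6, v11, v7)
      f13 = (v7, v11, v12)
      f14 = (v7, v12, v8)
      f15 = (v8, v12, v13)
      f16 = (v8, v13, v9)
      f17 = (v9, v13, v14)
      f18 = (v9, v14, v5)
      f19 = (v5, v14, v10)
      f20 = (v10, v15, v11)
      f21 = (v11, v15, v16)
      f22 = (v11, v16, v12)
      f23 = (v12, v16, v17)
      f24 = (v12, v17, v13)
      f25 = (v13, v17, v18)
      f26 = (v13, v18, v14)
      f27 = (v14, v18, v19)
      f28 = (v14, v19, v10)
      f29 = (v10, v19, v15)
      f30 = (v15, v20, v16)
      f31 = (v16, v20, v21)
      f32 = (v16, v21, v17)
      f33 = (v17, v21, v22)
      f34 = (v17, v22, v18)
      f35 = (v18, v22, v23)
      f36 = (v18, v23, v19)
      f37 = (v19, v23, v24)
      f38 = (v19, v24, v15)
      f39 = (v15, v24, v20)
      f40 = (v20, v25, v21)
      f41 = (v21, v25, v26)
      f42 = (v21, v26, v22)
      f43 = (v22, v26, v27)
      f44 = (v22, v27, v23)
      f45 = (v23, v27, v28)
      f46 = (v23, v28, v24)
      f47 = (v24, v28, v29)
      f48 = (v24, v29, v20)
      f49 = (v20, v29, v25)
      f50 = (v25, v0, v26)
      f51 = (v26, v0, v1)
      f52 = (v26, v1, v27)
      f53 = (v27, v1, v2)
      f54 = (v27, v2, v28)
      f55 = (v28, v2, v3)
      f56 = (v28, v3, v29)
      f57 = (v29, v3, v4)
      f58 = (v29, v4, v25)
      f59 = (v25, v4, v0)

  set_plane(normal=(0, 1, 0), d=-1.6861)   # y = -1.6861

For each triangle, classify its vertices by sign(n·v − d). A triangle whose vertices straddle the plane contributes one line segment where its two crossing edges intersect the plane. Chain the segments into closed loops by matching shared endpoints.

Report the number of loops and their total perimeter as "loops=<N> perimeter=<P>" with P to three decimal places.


loops=2 perimeter=7.641

Straddling triangles (20 of 60):
  (v15,v20,v16) [+-+] → (-2.15654, -1.6861, 0)–(-1.98679, -1.6861, 0.233669)  len=0.2888
  (v16,v20,v21) [+--] → (-1.98679, -1.6861, 0.233669)–(-1.70738, -1.6861, 0.6182)  len=0.4753
  (v16,v21,v17) [+-+] → (-1.70738, -1.6861, 0.6182)–(-1.50841, -1.6861, 0.553564)  len=0.2092
  (v17,v21,v22) [+--] → (-1.50841, -1.6861, 0.553564)–(-0.980679, -1.6861, 0.3821)  len=0.5549
  (v17,v22,v18) [+-+] → (-0.980679, -1.6861, 0.3821)–(-0.980679, -1.6861, 0.3793)  len=0.0028
  (v18,v22,v23) [+--] → (-0.980679, -1.6861, 0.3793)–(-0.980679, -1.6861, -0.3821)  len=0.7614
  (v18,v23,v19) [+-+] → (-0.980679, -1.6861, -0.3821)–(-0.983342, -1.6861, -0.382965)  len=0.0028
  (v19,v23,v24) [+--] → (-0.983342, -1.6861, -0.382965)–(-1.70738, -1.6861, -0.6182)  len=0.7613
  (v19,v24,v15) [+-+] → (-1.70738, -1.6861, -0.6182)–(-1.83033, -1.6861, -0.448959)  len=0.2092
  (v15,v24,v20) [+--] → (-1.83033, -1.6861, -0.448959)–(-2.15654, -1.6861, 0)  len=0.5550
  (v25,v0,v26) [-+-] → (2.15654, -1.6861, 0)–(1.83033, -1.6861, 0.448959)  len=0.5550
  (v26,v0,v1) [-++] → (1.83033, -1.6861, 0.448959)–(1.70738, -1.6861, 0.6182)  len=0.2092
  (v26,v1,v27) [-+-] → (1.70738, -1.6861, 0.6182)–(0.983342, -1.6861, 0.382965)  len=0.7613
  (v27,v1,v2) [-++] → (0.983342, -1.6861, 0.382965)–(0.980679, -1.6861, 0.3821)  len=0.0028
  (v27,v2,v28) [-+-] → (0.980679, -1.6861, 0.3821)–(0.980679, -1.6861, -0.3793)  len=0.7614
  (v28,v2,v3) [-++] → (0.980679, -1.6861, -0.3793)–(0.980679, -1.6861, -0.3821)  len=0.0028
  (v28,v3,v29) [-+-] → (0.980679, -1.6861, -0.3821)–(1.50841, -1.6861, -0.553564)  len=0.5549
  (v29,v3,v4) [-++] → (1.50841, -1.6861, -0.553564)–(1.70738, -1.6861, -0.6182)  len=0.2092
  (v29,v4,v25) [-+-] → (1.70738, -1.6861, -0.6182)–(1.98679, -1.6861, -0.233669)  len=0.4753
  (v25,v4,v0) [-++] → (1.98679, -1.6861, -0.233669)–(2.15654, -1.6861, 0)  len=0.2888

Chained into 2 loop(s):
  loop 1: 10 segments, perimeter = 3.8207
  loop 2: 10 segments, perimeter = 3.8207
Total perimeter = 7.641


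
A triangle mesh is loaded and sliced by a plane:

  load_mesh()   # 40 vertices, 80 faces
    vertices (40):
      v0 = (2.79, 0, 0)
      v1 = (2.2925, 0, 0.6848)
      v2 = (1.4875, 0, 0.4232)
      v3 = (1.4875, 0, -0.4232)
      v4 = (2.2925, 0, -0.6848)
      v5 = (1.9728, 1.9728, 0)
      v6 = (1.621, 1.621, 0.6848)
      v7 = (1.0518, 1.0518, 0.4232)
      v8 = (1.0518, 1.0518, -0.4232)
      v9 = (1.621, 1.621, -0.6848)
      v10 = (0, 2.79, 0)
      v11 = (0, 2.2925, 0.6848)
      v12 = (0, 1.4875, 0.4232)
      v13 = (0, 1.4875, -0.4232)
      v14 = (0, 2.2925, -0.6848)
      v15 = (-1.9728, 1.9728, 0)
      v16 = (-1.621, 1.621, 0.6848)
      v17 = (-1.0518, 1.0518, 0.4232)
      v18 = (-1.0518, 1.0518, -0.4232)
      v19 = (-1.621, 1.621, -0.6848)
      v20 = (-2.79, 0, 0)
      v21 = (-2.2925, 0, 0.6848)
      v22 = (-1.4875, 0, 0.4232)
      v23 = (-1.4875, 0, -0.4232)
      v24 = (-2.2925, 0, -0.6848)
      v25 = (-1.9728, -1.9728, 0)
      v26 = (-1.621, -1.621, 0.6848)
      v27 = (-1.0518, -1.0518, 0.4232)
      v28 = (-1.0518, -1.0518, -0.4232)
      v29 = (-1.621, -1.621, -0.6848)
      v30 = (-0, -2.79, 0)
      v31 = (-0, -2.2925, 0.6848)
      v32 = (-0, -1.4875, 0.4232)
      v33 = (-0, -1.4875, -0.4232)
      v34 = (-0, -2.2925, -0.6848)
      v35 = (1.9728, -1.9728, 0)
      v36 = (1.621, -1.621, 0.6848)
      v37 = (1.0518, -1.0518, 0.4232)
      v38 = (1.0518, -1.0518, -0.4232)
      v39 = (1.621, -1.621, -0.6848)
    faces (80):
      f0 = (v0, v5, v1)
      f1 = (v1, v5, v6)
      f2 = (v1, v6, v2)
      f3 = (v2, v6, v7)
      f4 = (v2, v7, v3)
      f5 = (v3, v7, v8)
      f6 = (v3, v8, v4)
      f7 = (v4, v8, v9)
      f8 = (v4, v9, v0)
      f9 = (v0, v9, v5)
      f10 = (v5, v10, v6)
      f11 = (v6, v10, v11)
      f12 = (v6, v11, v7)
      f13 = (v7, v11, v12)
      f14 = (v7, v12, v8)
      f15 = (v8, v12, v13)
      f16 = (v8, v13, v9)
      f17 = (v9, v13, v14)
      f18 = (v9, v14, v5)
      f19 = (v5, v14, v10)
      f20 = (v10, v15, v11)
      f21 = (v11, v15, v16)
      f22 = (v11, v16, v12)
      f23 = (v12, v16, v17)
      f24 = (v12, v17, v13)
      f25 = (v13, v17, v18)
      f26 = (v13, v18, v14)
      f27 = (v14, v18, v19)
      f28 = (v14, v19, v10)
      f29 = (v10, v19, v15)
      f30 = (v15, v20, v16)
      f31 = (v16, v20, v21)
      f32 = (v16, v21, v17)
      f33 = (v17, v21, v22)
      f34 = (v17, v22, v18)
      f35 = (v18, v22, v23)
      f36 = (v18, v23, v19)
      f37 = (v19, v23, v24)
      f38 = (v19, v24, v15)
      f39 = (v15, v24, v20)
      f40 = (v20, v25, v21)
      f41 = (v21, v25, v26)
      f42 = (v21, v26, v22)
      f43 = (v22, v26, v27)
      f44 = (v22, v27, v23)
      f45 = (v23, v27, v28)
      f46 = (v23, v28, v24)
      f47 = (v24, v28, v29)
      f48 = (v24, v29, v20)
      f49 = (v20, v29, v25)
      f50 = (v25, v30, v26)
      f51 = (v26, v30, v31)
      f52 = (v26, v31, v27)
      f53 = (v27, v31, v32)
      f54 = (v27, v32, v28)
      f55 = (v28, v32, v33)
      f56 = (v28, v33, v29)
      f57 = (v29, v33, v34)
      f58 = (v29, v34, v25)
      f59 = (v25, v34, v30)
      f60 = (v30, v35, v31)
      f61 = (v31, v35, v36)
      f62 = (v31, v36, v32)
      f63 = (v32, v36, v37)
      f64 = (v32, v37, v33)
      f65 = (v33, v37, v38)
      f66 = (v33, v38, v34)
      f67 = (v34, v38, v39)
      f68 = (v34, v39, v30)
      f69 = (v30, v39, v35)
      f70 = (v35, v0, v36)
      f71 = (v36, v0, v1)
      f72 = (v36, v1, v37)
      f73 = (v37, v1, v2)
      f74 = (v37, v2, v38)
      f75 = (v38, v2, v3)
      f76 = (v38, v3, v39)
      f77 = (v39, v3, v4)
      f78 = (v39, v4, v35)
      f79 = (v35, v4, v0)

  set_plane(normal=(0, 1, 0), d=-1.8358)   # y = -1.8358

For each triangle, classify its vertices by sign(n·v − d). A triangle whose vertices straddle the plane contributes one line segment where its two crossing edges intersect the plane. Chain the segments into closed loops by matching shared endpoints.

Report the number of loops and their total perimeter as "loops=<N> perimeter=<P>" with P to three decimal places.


loops=1 perimeter=9.145

Straddling triangles (18 of 80):
  (v20,v25,v21) [+-+] → (-2.02955, -1.8358, 0)–(-1.995, -1.8358, 0.0475556)  len=0.0588
  (v21,v25,v26) [+-+] → (-1.995, -1.8358, 0.0475556)–(-1.8358, -1.8358, 0.266679)  len=0.2709
  (v20,v29,v25) [++-] → (-1.8358, -1.8358, -0.266679)–(-2.02955, -1.8358, 0)  len=0.3296
  (v25,v30,v26) [--+] → (-1.32315, -1.8358, 0.55897)–(-1.8358, -1.8358, 0.266679)  len=0.5901
  (v26,v30,v31) [+--] → (-1.32315, -1.8358, 0.55897)–(-1.10247, -1.8358, 0.6848)  len=0.2540
  (v26,v31,v27) [+-+] → (-1.10247, -1.8358, 0.6848)–(-0.387166, -1.8358, 0.588505)  len=0.7218
  (v27,v31,v32) [+-+] → (-0.387166, -1.8358, 0.588505)–(0, -1.8358, 0.536387)  len=0.3907
  (v29,v33,v34) [++-] → (0, -1.8358, -0.536387)–(-1.10247, -1.8358, -0.6848)  len=1.1124
  (v29,v34,v25) [+--] → (-1.10247, -1.8358, -0.6848)–(-1.8358, -1.8358, -0.266679)  len=0.8442
  (v31,v35,v36) [--+] → (1.8358, -1.8358, 0.266679)–(1.10247, -1.8358, 0.6848)  len=0.8442
  (v31,v36,v32) [-++] → (1.10247, -1.8358, 0.6848)–(0, -1.8358, 0.536387)  len=1.1124
  (v33,v38,v34) [++-] → (0.387166, -1.8358, -0.588505)–(0, -1.8358, -0.536387)  len=0.3907
  (v34,v38,v39) [-++] → (0.387166, -1.8358, -0.588505)–(1.10247, -1.8358, -0.6848)  len=0.7218
  (v34,v39,v30) [-+-] → (1.10247, -1.8358, -0.6848)–(1.32315, -1.8358, -0.55897)  len=0.2540
  (v30,v39,v35) [-+-] → (1.32315, -1.8358, -0.55897)–(1.8358, -1.8358, -0.266679)  len=0.5901
  (v35,v0,v36) [-++] → (2.02955, -1.8358, 0)–(1.8358, -1.8358, 0.266679)  len=0.3296
  (v39,v4,v35) [++-] → (1.995, -1.8358, -0.0475556)–(1.8358, -1.8358, -0.266679)  len=0.2709
  (v35,v4,v0) [-++] → (1.995, -1.8358, -0.0475556)–(2.02955, -1.8358, 0)  len=0.0588

Chained into 1 loop(s):
  loop 1: 18 segments, perimeter = 9.1448
Total perimeter = 9.145


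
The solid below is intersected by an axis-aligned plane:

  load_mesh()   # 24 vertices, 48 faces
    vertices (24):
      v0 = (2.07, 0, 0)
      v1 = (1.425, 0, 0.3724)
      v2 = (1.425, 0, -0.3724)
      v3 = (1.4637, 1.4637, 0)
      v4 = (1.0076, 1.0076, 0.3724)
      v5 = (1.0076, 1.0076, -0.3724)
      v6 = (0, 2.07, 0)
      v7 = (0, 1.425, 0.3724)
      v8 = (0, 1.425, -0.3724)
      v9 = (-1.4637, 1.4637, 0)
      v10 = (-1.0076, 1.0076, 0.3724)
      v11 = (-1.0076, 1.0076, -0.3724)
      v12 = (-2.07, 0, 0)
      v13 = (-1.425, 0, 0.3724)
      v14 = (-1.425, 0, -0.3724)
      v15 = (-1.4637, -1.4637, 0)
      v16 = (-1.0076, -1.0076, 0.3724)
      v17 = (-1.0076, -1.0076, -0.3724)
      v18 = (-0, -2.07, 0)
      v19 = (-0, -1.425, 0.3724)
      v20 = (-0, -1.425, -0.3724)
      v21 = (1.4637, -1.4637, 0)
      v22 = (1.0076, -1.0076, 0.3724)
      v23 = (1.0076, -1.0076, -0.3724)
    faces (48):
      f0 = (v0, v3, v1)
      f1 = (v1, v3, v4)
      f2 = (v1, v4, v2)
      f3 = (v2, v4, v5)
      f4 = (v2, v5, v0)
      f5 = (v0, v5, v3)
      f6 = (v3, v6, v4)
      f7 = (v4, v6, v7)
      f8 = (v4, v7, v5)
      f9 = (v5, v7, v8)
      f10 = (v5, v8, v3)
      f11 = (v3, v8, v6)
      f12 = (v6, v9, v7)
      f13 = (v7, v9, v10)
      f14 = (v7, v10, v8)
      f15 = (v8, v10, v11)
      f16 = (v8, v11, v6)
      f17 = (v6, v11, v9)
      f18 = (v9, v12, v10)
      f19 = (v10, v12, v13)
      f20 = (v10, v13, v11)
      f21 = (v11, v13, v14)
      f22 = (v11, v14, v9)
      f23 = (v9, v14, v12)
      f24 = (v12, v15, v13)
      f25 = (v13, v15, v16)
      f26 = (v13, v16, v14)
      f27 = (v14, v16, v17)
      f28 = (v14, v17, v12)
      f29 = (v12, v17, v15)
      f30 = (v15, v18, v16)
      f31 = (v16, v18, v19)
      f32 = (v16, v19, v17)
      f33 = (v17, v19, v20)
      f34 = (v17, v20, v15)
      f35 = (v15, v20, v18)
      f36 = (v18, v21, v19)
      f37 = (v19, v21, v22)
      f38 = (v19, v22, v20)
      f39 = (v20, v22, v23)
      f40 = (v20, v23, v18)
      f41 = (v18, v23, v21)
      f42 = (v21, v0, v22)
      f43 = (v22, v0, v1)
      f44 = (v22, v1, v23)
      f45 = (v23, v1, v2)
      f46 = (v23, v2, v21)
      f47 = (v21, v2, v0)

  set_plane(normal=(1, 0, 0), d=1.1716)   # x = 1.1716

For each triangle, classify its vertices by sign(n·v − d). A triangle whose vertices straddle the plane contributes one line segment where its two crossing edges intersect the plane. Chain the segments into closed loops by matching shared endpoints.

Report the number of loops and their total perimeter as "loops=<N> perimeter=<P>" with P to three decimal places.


loops=2 perimeter=5.700

Straddling triangles (16 of 48):
  (v1,v3,v4) [++-] → (1.1716, 1.1716, 0.238496)–(1.1716, 0.611705, 0.3724)  len=0.5757
  (v1,v4,v2) [+-+] → (1.1716, 0.611705, 0.3724)–(1.1716, 0.611705, 0.0797618)  len=0.2926
  (v2,v4,v5) [+--] → (1.1716, 0.611705, 0.0797618)–(1.1716, 0.611705, -0.3724)  len=0.4522
  (v2,v5,v0) [+-+] → (1.1716, 0.611705, -0.3724)–(1.1716, 0.852059, -0.314914)  len=0.2471
  (v0,v5,v3) [+-+] → (1.1716, 0.852059, -0.314914)–(1.1716, 1.1716, -0.238496)  len=0.3286
  (v3,v6,v4) [+--] → (1.1716, 1.58469, 0)–(1.1716, 1.1716, 0.238496)  len=0.4770
  (v5,v8,v3) [--+] → (1.1716, 1.45598, -0.0743172)–(1.1716, 1.1716, -0.238496)  len=0.3284
  (v3,v8,v6) [+--] → (1.1716, 1.45598, -0.0743172)–(1.1716, 1.58469, 0)  len=0.1486
  (v18,v21,v19) [-+-] → (1.1716, -1.58469, 0)–(1.1716, -1.45598, 0.0743172)  len=0.1486
  (v19,v21,v22) [-+-] → (1.1716, -1.45598, 0.0743172)–(1.1716, -1.1716, 0.238496)  len=0.3284
  (v18,v23,v21) [--+] → (1.1716, -1.1716, -0.238496)–(1.1716, -1.58469, 0)  len=0.4770
  (v21,v0,v22) [++-] → (1.1716, -0.852059, 0.314914)–(1.1716, -1.1716, 0.238496)  len=0.3286
  (v22,v0,v1) [-++] → (1.1716, -0.852059, 0.314914)–(1.1716, -0.611705, 0.3724)  len=0.2471
  (v22,v1,v23) [-+-] → (1.1716, -0.611705, 0.3724)–(1.1716, -0.611705, -0.0797618)  len=0.4522
  (v23,v1,v2) [-++] → (1.1716, -0.611705, -0.0797618)–(1.1716, -0.611705, -0.3724)  len=0.2926
  (v23,v2,v21) [-++] → (1.1716, -0.611705, -0.3724)–(1.1716, -1.1716, -0.238496)  len=0.5757

Chained into 2 loop(s):
  loop 1: 8 segments, perimeter = 2.8502
  loop 2: 8 segments, perimeter = 2.8502
Total perimeter = 5.700
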